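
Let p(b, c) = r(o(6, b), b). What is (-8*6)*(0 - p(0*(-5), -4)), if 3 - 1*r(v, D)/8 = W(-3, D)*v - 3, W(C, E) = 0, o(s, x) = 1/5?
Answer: 2304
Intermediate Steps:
o(s, x) = ⅕
r(v, D) = 48 (r(v, D) = 24 - 8*(0*v - 3) = 24 - 8*(0 - 3) = 24 - 8*(-3) = 24 + 24 = 48)
p(b, c) = 48
(-8*6)*(0 - p(0*(-5), -4)) = (-8*6)*(0 - 1*48) = -48*(0 - 48) = -48*(-48) = 2304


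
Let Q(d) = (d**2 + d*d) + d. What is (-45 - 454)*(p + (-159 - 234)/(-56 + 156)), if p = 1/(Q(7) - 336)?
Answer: 45350617/23100 ≈ 1963.2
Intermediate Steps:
Q(d) = d + 2*d**2 (Q(d) = (d**2 + d**2) + d = 2*d**2 + d = d + 2*d**2)
p = -1/231 (p = 1/(7*(1 + 2*7) - 336) = 1/(7*(1 + 14) - 336) = 1/(7*15 - 336) = 1/(105 - 336) = 1/(-231) = -1/231 ≈ -0.0043290)
(-45 - 454)*(p + (-159 - 234)/(-56 + 156)) = (-45 - 454)*(-1/231 + (-159 - 234)/(-56 + 156)) = -499*(-1/231 - 393/100) = -499*(-90883/23100) = 45350617/23100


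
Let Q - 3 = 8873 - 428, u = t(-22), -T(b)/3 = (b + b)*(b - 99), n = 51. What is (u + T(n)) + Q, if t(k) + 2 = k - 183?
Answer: 22929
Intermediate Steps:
t(k) = -185 + k (t(k) = -2 + (k - 183) = -2 + (-183 + k) = -185 + k)
T(b) = -6*b*(-99 + b) (T(b) = -3*(b + b)*(b - 99) = -3*2*b*(-99 + b) = -6*b*(-99 + b))
u = -207 (u = -185 - 22 = -207)
Q = 8448 (Q = 3 + (8873 - 428) = 3 + 8445 = 8448)
(u + T(n)) + Q = (-207 + 6*51*(99 - 1*51)) + 8448 = (-207 + 6*51*(99 - 51)) + 8448 = (-207 + 6*51*48) + 8448 = (-207 + 14688) + 8448 = 14481 + 8448 = 22929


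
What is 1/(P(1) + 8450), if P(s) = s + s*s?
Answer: 1/8452 ≈ 0.00011832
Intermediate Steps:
P(s) = s + s²
1/(P(1) + 8450) = 1/(1*(1 + 1) + 8450) = 1/(1*2 + 8450) = 1/(2 + 8450) = 1/8452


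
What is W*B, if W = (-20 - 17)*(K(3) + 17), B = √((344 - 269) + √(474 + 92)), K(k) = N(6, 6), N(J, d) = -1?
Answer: -592*√(75 + √566) ≈ -5884.1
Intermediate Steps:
K(k) = -1
B = √(75 + √566) ≈ 9.9393
W = -592 (W = (-20 - 17)*(-1 + 17) = -37*16 = -592)
W*B = -592*√(75 + √566)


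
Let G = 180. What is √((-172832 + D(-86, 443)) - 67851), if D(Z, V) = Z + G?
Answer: I*√240589 ≈ 490.5*I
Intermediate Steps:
D(Z, V) = 180 + Z (D(Z, V) = Z + 180 = 180 + Z)
√((-172832 + D(-86, 443)) - 67851) = √((-172832 + (180 - 86)) - 67851) = √((-172832 + 94) - 67851) = √(-172738 - 67851) = √(-240589) = I*√240589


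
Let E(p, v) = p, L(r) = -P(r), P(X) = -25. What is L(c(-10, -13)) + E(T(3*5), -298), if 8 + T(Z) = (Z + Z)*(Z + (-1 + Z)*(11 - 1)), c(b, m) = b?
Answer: 4667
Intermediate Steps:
T(Z) = -8 + 2*Z*(-10 + 11*Z) (T(Z) = -8 + (Z + Z)*(Z + (-1 + Z)*(11 - 1)) = -8 + (2*Z)*(Z + (-1 + Z)*10) = -8 + (2*Z)*(Z + (-10 + 10*Z)) = -8 + (2*Z)*(-10 + 11*Z) = -8 + 2*Z*(-10 + 11*Z))
L(r) = 25 (L(r) = -1*(-25) = 25)
L(c(-10, -13)) + E(T(3*5), -298) = 25 + (-8 - 60*5 + 22*(3*5)**2) = 25 + (-8 - 20*15 + 22*15**2) = 25 + (-8 - 300 + 22*225) = 25 + (-8 - 300 + 4950) = 25 + 4642 = 4667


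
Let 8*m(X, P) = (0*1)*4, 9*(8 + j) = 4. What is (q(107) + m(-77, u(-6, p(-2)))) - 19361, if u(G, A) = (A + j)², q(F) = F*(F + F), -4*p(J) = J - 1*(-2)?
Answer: 3537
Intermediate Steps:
j = -68/9 (j = -8 + (⅑)*4 = -8 + 4/9 = -68/9 ≈ -7.5556)
p(J) = -½ - J/4 (p(J) = -(J - 1*(-2))/4 = -(J + 2)/4 = -(2 + J)/4 = -½ - J/4)
q(F) = 2*F² (q(F) = F*(2*F) = 2*F²)
u(G, A) = (-68/9 + A)² (u(G, A) = (A - 68/9)² = (-68/9 + A)²)
m(X, P) = 0 (m(X, P) = ((0*1)*4)/8 = (0*4)/8 = (⅛)*0 = 0)
(q(107) + m(-77, u(-6, p(-2)))) - 19361 = (2*107² + 0) - 19361 = (2*11449 + 0) - 19361 = (22898 + 0) - 19361 = 22898 - 19361 = 3537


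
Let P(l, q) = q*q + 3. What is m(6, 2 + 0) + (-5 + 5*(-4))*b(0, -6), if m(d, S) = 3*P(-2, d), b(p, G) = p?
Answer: 117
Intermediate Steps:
P(l, q) = 3 + q² (P(l, q) = q² + 3 = 3 + q²)
m(d, S) = 9 + 3*d² (m(d, S) = 3*(3 + d²) = 9 + 3*d²)
m(6, 2 + 0) + (-5 + 5*(-4))*b(0, -6) = (9 + 3*6²) + (-5 + 5*(-4))*0 = (9 + 3*36) + (-5 - 20)*0 = (9 + 108) - 25*0 = 117 + 0 = 117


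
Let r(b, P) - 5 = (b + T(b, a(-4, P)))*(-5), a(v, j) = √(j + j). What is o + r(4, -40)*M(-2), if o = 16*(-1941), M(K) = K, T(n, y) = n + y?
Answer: -30986 + 40*I*√5 ≈ -30986.0 + 89.443*I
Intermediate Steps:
a(v, j) = √2*√j (a(v, j) = √(2*j) = √2*√j)
o = -31056
r(b, P) = 5 - 10*b - 5*√2*√P (r(b, P) = 5 + (b + (b + √2*√P))*(-5) = 5 + (2*b + √2*√P)*(-5) = 5 + (-10*b - 5*√2*√P) = 5 - 10*b - 5*√2*√P)
o + r(4, -40)*M(-2) = -31056 + (5 - 10*4 - 5*√2*√(-40))*(-2) = -31056 + (5 - 40 - 5*√2*2*I*√10)*(-2) = -31056 + (5 - 40 - 20*I*√5)*(-2) = -31056 + (-35 - 20*I*√5)*(-2) = -31056 + (70 + 40*I*√5) = -30986 + 40*I*√5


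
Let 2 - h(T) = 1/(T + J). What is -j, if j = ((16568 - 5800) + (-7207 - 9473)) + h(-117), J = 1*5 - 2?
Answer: 673739/114 ≈ 5910.0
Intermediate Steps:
J = 3 (J = 5 - 2 = 3)
h(T) = 2 - 1/(3 + T) (h(T) = 2 - 1/(T + 3) = 2 - 1/(3 + T))
j = -673739/114 (j = ((16568 - 5800) + (-7207 - 9473)) + (5 + 2*(-117))/(3 - 117) = (10768 - 16680) + (5 - 234)/(-114) = -5912 - 1/114*(-229) = -5912 + 229/114 = -673739/114 ≈ -5910.0)
-j = -1*(-673739/114) = 673739/114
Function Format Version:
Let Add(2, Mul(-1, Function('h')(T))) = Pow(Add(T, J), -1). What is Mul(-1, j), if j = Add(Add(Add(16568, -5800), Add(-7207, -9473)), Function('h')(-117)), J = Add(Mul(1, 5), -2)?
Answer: Rational(673739, 114) ≈ 5910.0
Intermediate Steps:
J = 3 (J = Add(5, -2) = 3)
Function('h')(T) = Add(2, Mul(-1, Pow(Add(3, T), -1))) (Function('h')(T) = Add(2, Mul(-1, Pow(Add(T, 3), -1))) = Add(2, Mul(-1, Pow(Add(3, T), -1))))
j = Rational(-673739, 114) (j = Add(Add(Add(16568, -5800), Add(-7207, -9473)), Mul(Pow(Add(3, -117), -1), Add(5, Mul(2, -117)))) = Add(Add(10768, -16680), Mul(Pow(-114, -1), Add(5, -234))) = Add(-5912, Mul(Rational(-1, 114), -229)) = Add(-5912, Rational(229, 114)) = Rational(-673739, 114) ≈ -5910.0)
Mul(-1, j) = Mul(-1, Rational(-673739, 114)) = Rational(673739, 114)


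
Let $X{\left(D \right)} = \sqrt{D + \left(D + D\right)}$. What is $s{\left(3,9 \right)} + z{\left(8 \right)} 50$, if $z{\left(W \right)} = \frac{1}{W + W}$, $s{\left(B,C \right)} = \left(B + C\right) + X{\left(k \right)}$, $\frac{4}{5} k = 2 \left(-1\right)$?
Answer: $\frac{121}{8} + \frac{i \sqrt{30}}{2} \approx 15.125 + 2.7386 i$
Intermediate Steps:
$k = - \frac{5}{2}$ ($k = \frac{5 \cdot 2 \left(-1\right)}{4} = \frac{5}{4} \left(-2\right) = - \frac{5}{2} \approx -2.5$)
$X{\left(D \right)} = \sqrt{3} \sqrt{D}$ ($X{\left(D \right)} = \sqrt{D + 2 D} = \sqrt{3 D} = \sqrt{3} \sqrt{D}$)
$s{\left(B,C \right)} = B + C + \frac{i \sqrt{30}}{2}$ ($s{\left(B,C \right)} = \left(B + C\right) + \sqrt{3} \sqrt{- \frac{5}{2}} = \left(B + C\right) + \sqrt{3} \frac{i \sqrt{10}}{2} = \left(B + C\right) + \frac{i \sqrt{30}}{2} = B + C + \frac{i \sqrt{30}}{2}$)
$z{\left(W \right)} = \frac{1}{2 W}$
$s{\left(3,9 \right)} + z{\left(8 \right)} 50 = \left(3 + 9 + \frac{i \sqrt{30}}{2}\right) + \frac{1}{2 \cdot 8} \cdot 50 = \left(12 + \frac{i \sqrt{30}}{2}\right) + \frac{1}{2} \cdot \frac{1}{8} \cdot 50 = \left(12 + \frac{i \sqrt{30}}{2}\right) + \frac{1}{16} \cdot 50 = \left(12 + \frac{i \sqrt{30}}{2}\right) + \frac{25}{8} = \frac{121}{8} + \frac{i \sqrt{30}}{2}$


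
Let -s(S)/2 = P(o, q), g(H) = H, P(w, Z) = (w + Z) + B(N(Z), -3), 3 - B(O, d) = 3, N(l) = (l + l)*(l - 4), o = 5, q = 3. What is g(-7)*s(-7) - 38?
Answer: 74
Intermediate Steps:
N(l) = 2*l*(-4 + l) (N(l) = (2*l)*(-4 + l) = 2*l*(-4 + l))
B(O, d) = 0 (B(O, d) = 3 - 1*3 = 3 - 3 = 0)
P(w, Z) = Z + w (P(w, Z) = (w + Z) + 0 = (Z + w) + 0 = Z + w)
s(S) = -16 (s(S) = -2*(3 + 5) = -2*8 = -16)
g(-7)*s(-7) - 38 = -7*(-16) - 38 = 112 - 38 = 74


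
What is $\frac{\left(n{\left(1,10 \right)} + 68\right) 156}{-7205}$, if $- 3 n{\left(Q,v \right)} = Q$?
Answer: $- \frac{10556}{7205} \approx -1.4651$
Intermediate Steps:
$n{\left(Q,v \right)} = - \frac{Q}{3}$
$\frac{\left(n{\left(1,10 \right)} + 68\right) 156}{-7205} = \frac{\left(\left(- \frac{1}{3}\right) 1 + 68\right) 156}{-7205} = \left(- \frac{1}{3} + 68\right) 156 \left(- \frac{1}{7205}\right) = \frac{203}{3} \cdot 156 \left(- \frac{1}{7205}\right) = 10556 \left(- \frac{1}{7205}\right) = - \frac{10556}{7205}$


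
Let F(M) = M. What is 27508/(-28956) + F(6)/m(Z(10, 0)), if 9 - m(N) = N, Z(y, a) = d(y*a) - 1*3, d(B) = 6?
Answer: 362/7239 ≈ 0.050007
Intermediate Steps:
Z(y, a) = 3 (Z(y, a) = 6 - 1*3 = 6 - 3 = 3)
m(N) = 9 - N
27508/(-28956) + F(6)/m(Z(10, 0)) = 27508/(-28956) + 6/(9 - 1*3) = 27508*(-1/28956) + 6/(9 - 3) = -6877/7239 + 6/6 = -6877/7239 + 6*(1/6) = -6877/7239 + 1 = 362/7239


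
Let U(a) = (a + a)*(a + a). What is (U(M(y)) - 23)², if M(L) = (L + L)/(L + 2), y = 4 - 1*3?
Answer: 36481/81 ≈ 450.38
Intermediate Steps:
y = 1 (y = 4 - 3 = 1)
M(L) = 2*L/(2 + L) (M(L) = (2*L)/(2 + L) = 2*L/(2 + L))
U(a) = 4*a² (U(a) = (2*a)*(2*a) = 4*a²)
(U(M(y)) - 23)² = (4*(2*1/(2 + 1))² - 23)² = (4*(2*1/3)² - 23)² = (4*(2*1*(⅓))² - 23)² = (4*(⅔)² - 23)² = (4*(4/9) - 23)² = (16/9 - 23)² = (-191/9)² = 36481/81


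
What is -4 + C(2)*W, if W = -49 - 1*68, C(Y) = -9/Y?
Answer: 1045/2 ≈ 522.50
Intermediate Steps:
W = -117 (W = -49 - 68 = -117)
-4 + C(2)*W = -4 - 9/2*(-117) = -4 + 1053/2 = 1045/2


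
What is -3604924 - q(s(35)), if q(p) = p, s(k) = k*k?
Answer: -3606149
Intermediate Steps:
s(k) = k**2
-3604924 - q(s(35)) = -3604924 - 1*35**2 = -3604924 - 1*1225 = -3604924 - 1225 = -3606149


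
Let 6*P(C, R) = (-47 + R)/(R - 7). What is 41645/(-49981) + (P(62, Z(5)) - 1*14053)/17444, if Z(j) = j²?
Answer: -77157821933/47080902456 ≈ -1.6388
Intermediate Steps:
P(C, R) = (-47 + R)/(6*(-7 + R)) (P(C, R) = ((-47 + R)/(R - 7))/6 = ((-47 + R)/(-7 + R))/6 = (-47 + R)/(6*(-7 + R)))
41645/(-49981) + (P(62, Z(5)) - 1*14053)/17444 = 41645/(-49981) + ((-47 + 5²)/(6*(-7 + 5²)) - 1*14053)/17444 = 41645*(-1/49981) + ((-47 + 25)/(6*(-7 + 25)) - 14053)*(1/17444) = -41645/49981 + ((⅙)*(-22)/18 - 14053)*(1/17444) = -41645/49981 + ((⅙)*(1/18)*(-22) - 14053)*(1/17444) = -41645/49981 + (-11/54 - 14053)*(1/17444) = -41645/49981 - 758873/54*1/17444 = -41645/49981 - 758873/941976 = -77157821933/47080902456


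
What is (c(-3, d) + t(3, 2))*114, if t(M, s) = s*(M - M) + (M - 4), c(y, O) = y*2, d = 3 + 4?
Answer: -798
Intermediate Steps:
d = 7
c(y, O) = 2*y
t(M, s) = -4 + M (t(M, s) = s*0 + (-4 + M) = 0 + (-4 + M) = -4 + M)
(c(-3, d) + t(3, 2))*114 = (2*(-3) + (-4 + 3))*114 = (-6 - 1)*114 = -7*114 = -798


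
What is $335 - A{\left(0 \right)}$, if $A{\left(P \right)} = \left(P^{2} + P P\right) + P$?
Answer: $335$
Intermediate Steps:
$A{\left(P \right)} = P + 2 P^{2}$ ($A{\left(P \right)} = \left(P^{2} + P^{2}\right) + P = 2 P^{2} + P = P + 2 P^{2}$)
$335 - A{\left(0 \right)} = 335 - 0 \left(1 + 2 \cdot 0\right) = 335 - 0 \left(1 + 0\right) = 335 - 0 \cdot 1 = 335 - 0 = 335 + 0 = 335$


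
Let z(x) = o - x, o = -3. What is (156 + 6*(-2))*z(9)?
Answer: -1728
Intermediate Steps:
z(x) = -3 - x
(156 + 6*(-2))*z(9) = (156 + 6*(-2))*(-3 - 1*9) = (156 - 12)*(-3 - 9) = 144*(-12) = -1728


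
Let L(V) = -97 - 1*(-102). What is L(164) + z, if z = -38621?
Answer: -38616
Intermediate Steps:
L(V) = 5 (L(V) = -97 + 102 = 5)
L(164) + z = 5 - 38621 = -38616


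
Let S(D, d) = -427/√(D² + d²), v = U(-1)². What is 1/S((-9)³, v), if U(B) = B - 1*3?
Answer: -√531697/427 ≈ -1.7077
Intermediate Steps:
U(B) = -3 + B (U(B) = B - 3 = -3 + B)
v = 16 (v = (-3 - 1)² = (-4)² = 16)
S(D, d) = -427/√(D² + d²)
1/S((-9)³, v) = 1/(-427/√(((-9)³)² + 16²)) = 1/(-427/√((-729)² + 256)) = 1/(-427/√(531441 + 256)) = 1/(-427*√531697/531697) = -√531697/427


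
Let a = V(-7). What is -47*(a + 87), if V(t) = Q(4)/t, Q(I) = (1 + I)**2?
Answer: -27448/7 ≈ -3921.1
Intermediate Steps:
V(t) = 25/t (V(t) = (1 + 4)**2/t = 5**2/t = 25/t)
a = -25/7 (a = 25/(-7) = 25*(-1/7) = -25/7 ≈ -3.5714)
-47*(a + 87) = -47*(-25/7 + 87) = -47*584/7 = -27448/7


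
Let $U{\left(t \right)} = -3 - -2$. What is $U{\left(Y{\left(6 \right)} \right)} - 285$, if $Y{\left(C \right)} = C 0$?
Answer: $-286$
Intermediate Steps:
$Y{\left(C \right)} = 0$
$U{\left(t \right)} = -1$ ($U{\left(t \right)} = -3 + 2 = -1$)
$U{\left(Y{\left(6 \right)} \right)} - 285 = -1 - 285 = -286$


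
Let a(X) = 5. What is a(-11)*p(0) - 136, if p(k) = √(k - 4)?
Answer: -136 + 10*I ≈ -136.0 + 10.0*I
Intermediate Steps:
p(k) = √(-4 + k)
a(-11)*p(0) - 136 = 5*√(-4 + 0) - 136 = 5*√(-4) - 136 = 5*(2*I) - 136 = 10*I - 136 = -136 + 10*I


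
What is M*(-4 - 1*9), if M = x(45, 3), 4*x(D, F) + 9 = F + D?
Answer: -507/4 ≈ -126.75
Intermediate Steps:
x(D, F) = -9/4 + D/4 + F/4 (x(D, F) = -9/4 + (F + D)/4 = -9/4 + (D + F)/4 = -9/4 + (D/4 + F/4) = -9/4 + D/4 + F/4)
M = 39/4 (M = -9/4 + (¼)*45 + (¼)*3 = -9/4 + 45/4 + ¾ = 39/4 ≈ 9.7500)
M*(-4 - 1*9) = 39*(-4 - 1*9)/4 = 39*(-4 - 9)/4 = (39/4)*(-13) = -507/4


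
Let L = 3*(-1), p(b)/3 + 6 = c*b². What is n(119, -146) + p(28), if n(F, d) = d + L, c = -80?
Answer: -188327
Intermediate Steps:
p(b) = -18 - 240*b² (p(b) = -18 + 3*(-80*b²) = -18 - 240*b²)
L = -3
n(F, d) = -3 + d (n(F, d) = d - 3 = -3 + d)
n(119, -146) + p(28) = (-3 - 146) + (-18 - 240*28²) = -149 + (-18 - 240*784) = -149 + (-18 - 188160) = -149 - 188178 = -188327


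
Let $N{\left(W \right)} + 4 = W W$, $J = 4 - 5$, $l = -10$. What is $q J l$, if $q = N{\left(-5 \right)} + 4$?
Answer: $250$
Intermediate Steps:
$J = -1$ ($J = 4 - 5 = -1$)
$N{\left(W \right)} = -4 + W^{2}$ ($N{\left(W \right)} = -4 + W W = -4 + W^{2}$)
$q = 25$ ($q = \left(-4 + \left(-5\right)^{2}\right) + 4 = \left(-4 + 25\right) + 4 = 21 + 4 = 25$)
$q J l = 25 \left(-1\right) \left(-10\right) = \left(-25\right) \left(-10\right) = 250$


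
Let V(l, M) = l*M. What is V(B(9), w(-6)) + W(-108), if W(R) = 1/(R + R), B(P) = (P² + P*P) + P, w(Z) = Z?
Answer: -221617/216 ≈ -1026.0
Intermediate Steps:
B(P) = P + 2*P² (B(P) = (P² + P²) + P = 2*P² + P = P + 2*P²)
V(l, M) = M*l
W(R) = 1/(2*R)
V(B(9), w(-6)) + W(-108) = -54*(1 + 2*9) + (½)/(-108) = -54*(1 + 18) + (½)*(-1/108) = -54*19 - 1/216 = -6*171 - 1/216 = -1026 - 1/216 = -221617/216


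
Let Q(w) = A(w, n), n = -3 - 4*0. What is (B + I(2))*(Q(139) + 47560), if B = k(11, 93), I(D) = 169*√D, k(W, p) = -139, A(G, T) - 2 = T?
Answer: -6610701 + 8037471*√2 ≈ 4.7560e+6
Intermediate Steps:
n = -3 (n = -3 + 0 = -3)
A(G, T) = 2 + T
Q(w) = -1 (Q(w) = 2 - 3 = -1)
B = -139
(B + I(2))*(Q(139) + 47560) = (-139 + 169*√2)*(-1 + 47560) = (-139 + 169*√2)*47559 = -6610701 + 8037471*√2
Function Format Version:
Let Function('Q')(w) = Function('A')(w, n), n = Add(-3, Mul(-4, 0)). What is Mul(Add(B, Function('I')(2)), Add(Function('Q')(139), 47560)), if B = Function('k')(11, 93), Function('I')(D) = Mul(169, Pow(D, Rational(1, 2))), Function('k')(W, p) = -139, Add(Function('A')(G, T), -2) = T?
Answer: Add(-6610701, Mul(8037471, Pow(2, Rational(1, 2)))) ≈ 4.7560e+6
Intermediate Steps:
n = -3 (n = Add(-3, 0) = -3)
Function('A')(G, T) = Add(2, T)
Function('Q')(w) = -1 (Function('Q')(w) = Add(2, -3) = -1)
B = -139
Mul(Add(B, Function('I')(2)), Add(Function('Q')(139), 47560)) = Mul(Add(-139, Mul(169, Pow(2, Rational(1, 2)))), Add(-1, 47560)) = Mul(Add(-139, Mul(169, Pow(2, Rational(1, 2)))), 47559) = Add(-6610701, Mul(8037471, Pow(2, Rational(1, 2))))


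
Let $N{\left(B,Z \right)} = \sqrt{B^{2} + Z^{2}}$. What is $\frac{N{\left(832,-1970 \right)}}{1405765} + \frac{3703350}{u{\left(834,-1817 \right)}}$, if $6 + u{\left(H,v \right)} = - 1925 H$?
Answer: $- \frac{617225}{267576} + \frac{2 \sqrt{1143281}}{1405765} \approx -2.3052$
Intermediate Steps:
$u{\left(H,v \right)} = -6 - 1925 H$
$\frac{N{\left(832,-1970 \right)}}{1405765} + \frac{3703350}{u{\left(834,-1817 \right)}} = \frac{\sqrt{832^{2} + \left(-1970\right)^{2}}}{1405765} + \frac{3703350}{-6 - 1605450} = \sqrt{692224 + 3880900} \cdot \frac{1}{1405765} + \frac{3703350}{-6 - 1605450} = \sqrt{4573124} \cdot \frac{1}{1405765} + \frac{3703350}{-1605456} = 2 \sqrt{1143281} \cdot \frac{1}{1405765} + 3703350 \left(- \frac{1}{1605456}\right) = \frac{2 \sqrt{1143281}}{1405765} - \frac{617225}{267576} = - \frac{617225}{267576} + \frac{2 \sqrt{1143281}}{1405765}$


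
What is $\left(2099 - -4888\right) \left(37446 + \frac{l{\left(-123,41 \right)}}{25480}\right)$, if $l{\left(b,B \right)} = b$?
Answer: $\frac{6666464087559}{25480} \approx 2.6164 \cdot 10^{8}$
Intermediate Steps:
$\left(2099 - -4888\right) \left(37446 + \frac{l{\left(-123,41 \right)}}{25480}\right) = \left(2099 - -4888\right) \left(37446 - \frac{123}{25480}\right) = \left(2099 + 4888\right) \left(37446 - \frac{123}{25480}\right) = 6987 \left(37446 - \frac{123}{25480}\right) = 6987 \cdot \frac{954123957}{25480} = \frac{6666464087559}{25480}$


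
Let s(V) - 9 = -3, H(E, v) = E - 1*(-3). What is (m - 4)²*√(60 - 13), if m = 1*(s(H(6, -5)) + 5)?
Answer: 49*√47 ≈ 335.93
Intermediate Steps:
H(E, v) = 3 + E (H(E, v) = E + 3 = 3 + E)
s(V) = 6 (s(V) = 9 - 3 = 6)
m = 11 (m = 1*(6 + 5) = 1*11 = 11)
(m - 4)²*√(60 - 13) = (11 - 4)²*√(60 - 13) = 7²*√47 = 49*√47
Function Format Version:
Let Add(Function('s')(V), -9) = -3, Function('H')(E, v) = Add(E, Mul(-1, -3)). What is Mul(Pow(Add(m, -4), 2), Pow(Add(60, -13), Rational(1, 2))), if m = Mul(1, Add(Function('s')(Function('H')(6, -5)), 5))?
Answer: Mul(49, Pow(47, Rational(1, 2))) ≈ 335.93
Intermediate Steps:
Function('H')(E, v) = Add(3, E) (Function('H')(E, v) = Add(E, 3) = Add(3, E))
Function('s')(V) = 6 (Function('s')(V) = Add(9, -3) = 6)
m = 11 (m = Mul(1, Add(6, 5)) = Mul(1, 11) = 11)
Mul(Pow(Add(m, -4), 2), Pow(Add(60, -13), Rational(1, 2))) = Mul(Pow(Add(11, -4), 2), Pow(Add(60, -13), Rational(1, 2))) = Mul(Pow(7, 2), Pow(47, Rational(1, 2))) = Mul(49, Pow(47, Rational(1, 2)))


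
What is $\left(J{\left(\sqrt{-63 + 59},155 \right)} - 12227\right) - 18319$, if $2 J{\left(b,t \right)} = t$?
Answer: $- \frac{60937}{2} \approx -30469.0$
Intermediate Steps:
$J{\left(b,t \right)} = \frac{t}{2}$
$\left(J{\left(\sqrt{-63 + 59},155 \right)} - 12227\right) - 18319 = \left(\frac{1}{2} \cdot 155 - 12227\right) - 18319 = \left(\frac{155}{2} - 12227\right) - 18319 = - \frac{24299}{2} - 18319 = - \frac{60937}{2}$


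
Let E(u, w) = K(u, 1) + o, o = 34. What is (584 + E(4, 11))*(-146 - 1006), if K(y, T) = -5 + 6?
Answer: -713088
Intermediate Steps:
K(y, T) = 1
E(u, w) = 35 (E(u, w) = 1 + 34 = 35)
(584 + E(4, 11))*(-146 - 1006) = (584 + 35)*(-146 - 1006) = 619*(-1152) = -713088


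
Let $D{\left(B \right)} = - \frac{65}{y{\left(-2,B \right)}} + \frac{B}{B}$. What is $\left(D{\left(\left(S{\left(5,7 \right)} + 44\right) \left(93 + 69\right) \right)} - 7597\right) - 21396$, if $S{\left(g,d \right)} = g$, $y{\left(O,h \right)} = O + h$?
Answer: $- \frac{230080577}{7936} \approx -28992.0$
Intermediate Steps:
$D{\left(B \right)} = 1 - \frac{65}{-2 + B}$ ($D{\left(B \right)} = - \frac{65}{-2 + B} + \frac{B}{B} = - \frac{65}{-2 + B} + 1 = 1 - \frac{65}{-2 + B}$)
$\left(D{\left(\left(S{\left(5,7 \right)} + 44\right) \left(93 + 69\right) \right)} - 7597\right) - 21396 = \left(\frac{-67 + \left(5 + 44\right) \left(93 + 69\right)}{-2 + \left(5 + 44\right) \left(93 + 69\right)} - 7597\right) - 21396 = \left(\frac{-67 + 49 \cdot 162}{-2 + 49 \cdot 162} - 7597\right) - 21396 = \left(\frac{-67 + 7938}{-2 + 7938} - 7597\right) - 21396 = \left(\frac{1}{7936} \cdot 7871 - 7597\right) - 21396 = \left(\frac{7871}{7936} - 7597\right) - 21396 = - \frac{60281921}{7936} - 21396 = - \frac{230080577}{7936}$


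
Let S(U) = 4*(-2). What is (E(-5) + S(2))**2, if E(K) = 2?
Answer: 36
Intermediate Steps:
S(U) = -8
(E(-5) + S(2))**2 = (2 - 8)**2 = (-6)**2 = 36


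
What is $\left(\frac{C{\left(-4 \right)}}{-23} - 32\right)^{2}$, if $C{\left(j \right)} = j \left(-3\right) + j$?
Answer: $\frac{553536}{529} \approx 1046.4$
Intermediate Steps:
$C{\left(j \right)} = - 2 j$ ($C{\left(j \right)} = - 3 j + j = - 2 j$)
$\left(\frac{C{\left(-4 \right)}}{-23} - 32\right)^{2} = \left(\frac{\left(-2\right) \left(-4\right)}{-23} - 32\right)^{2} = \left(8 \left(- \frac{1}{23}\right) - 32\right)^{2} = \left(- \frac{8}{23} - 32\right)^{2} = \left(- \frac{744}{23}\right)^{2} = \frac{553536}{529}$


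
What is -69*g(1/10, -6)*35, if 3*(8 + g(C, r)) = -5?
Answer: 23345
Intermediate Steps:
g(C, r) = -29/3 (g(C, r) = -8 + (1/3)*(-5) = -8 - 5/3 = -29/3)
-69*g(1/10, -6)*35 = -69*(-29/3)*35 = 667*35 = 23345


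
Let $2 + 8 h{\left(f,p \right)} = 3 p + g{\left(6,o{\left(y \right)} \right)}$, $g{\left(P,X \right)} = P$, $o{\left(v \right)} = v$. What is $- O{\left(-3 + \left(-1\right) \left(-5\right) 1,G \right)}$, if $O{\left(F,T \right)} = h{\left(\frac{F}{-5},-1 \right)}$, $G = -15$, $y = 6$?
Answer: $- \frac{1}{8} \approx -0.125$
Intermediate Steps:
$h{\left(f,p \right)} = \frac{1}{2} + \frac{3 p}{8}$ ($h{\left(f,p \right)} = - \frac{1}{4} + \frac{3 p + 6}{8} = - \frac{1}{4} + \frac{6 + 3 p}{8} = - \frac{1}{4} + \left(\frac{3}{4} + \frac{3 p}{8}\right) = \frac{1}{2} + \frac{3 p}{8}$)
$O{\left(F,T \right)} = \frac{1}{8}$ ($O{\left(F,T \right)} = \frac{1}{2} + \frac{3}{8} \left(-1\right) = \frac{1}{2} - \frac{3}{8} = \frac{1}{8}$)
$- O{\left(-3 + \left(-1\right) \left(-5\right) 1,G \right)} = \left(-1\right) \frac{1}{8} = - \frac{1}{8}$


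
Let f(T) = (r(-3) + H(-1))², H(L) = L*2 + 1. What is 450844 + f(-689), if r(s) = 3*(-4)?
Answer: 451013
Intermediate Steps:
H(L) = 1 + 2*L (H(L) = 2*L + 1 = 1 + 2*L)
r(s) = -12
f(T) = 169 (f(T) = (-12 + (1 + 2*(-1)))² = (-12 + (1 - 2))² = (-12 - 1)² = (-13)² = 169)
450844 + f(-689) = 450844 + 169 = 451013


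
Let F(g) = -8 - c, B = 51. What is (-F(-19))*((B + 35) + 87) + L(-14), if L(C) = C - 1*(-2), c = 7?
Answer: 2583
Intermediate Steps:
L(C) = 2 + C (L(C) = C + 2 = 2 + C)
F(g) = -15 (F(g) = -8 - 1*7 = -8 - 7 = -15)
(-F(-19))*((B + 35) + 87) + L(-14) = (-1*(-15))*((51 + 35) + 87) + (2 - 14) = 15*(86 + 87) - 12 = 15*173 - 12 = 2595 - 12 = 2583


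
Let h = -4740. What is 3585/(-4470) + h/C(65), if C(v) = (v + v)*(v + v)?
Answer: -272581/251810 ≈ -1.0825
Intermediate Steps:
C(v) = 4*v² (C(v) = (2*v)*(2*v) = 4*v²)
3585/(-4470) + h/C(65) = 3585/(-4470) - 4740/(4*65²) = 3585*(-1/4470) - 4740/(4*4225) = -239/298 - 4740/16900 = -239/298 - 4740*1/16900 = -239/298 - 237/845 = -272581/251810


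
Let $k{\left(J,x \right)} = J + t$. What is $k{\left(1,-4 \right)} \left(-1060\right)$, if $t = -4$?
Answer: $3180$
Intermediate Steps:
$k{\left(J,x \right)} = -4 + J$ ($k{\left(J,x \right)} = J - 4 = -4 + J$)
$k{\left(1,-4 \right)} \left(-1060\right) = \left(-4 + 1\right) \left(-1060\right) = \left(-3\right) \left(-1060\right) = 3180$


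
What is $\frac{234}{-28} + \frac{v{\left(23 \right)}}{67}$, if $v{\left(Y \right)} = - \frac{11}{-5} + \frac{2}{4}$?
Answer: $- \frac{19503}{2345} \approx -8.3168$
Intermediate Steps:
$v{\left(Y \right)} = \frac{27}{10}$ ($v{\left(Y \right)} = \left(-11\right) \left(- \frac{1}{5}\right) + 2 \cdot \frac{1}{4} = \frac{11}{5} + \frac{1}{2} = \frac{27}{10}$)
$\frac{234}{-28} + \frac{v{\left(23 \right)}}{67} = \frac{234}{-28} + \frac{27}{10 \cdot 67} = 234 \left(- \frac{1}{28}\right) + \frac{27}{10} \cdot \frac{1}{67} = - \frac{117}{14} + \frac{27}{670} = - \frac{19503}{2345}$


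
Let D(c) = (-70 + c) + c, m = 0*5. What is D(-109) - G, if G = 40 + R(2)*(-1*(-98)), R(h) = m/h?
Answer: -328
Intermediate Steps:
m = 0
D(c) = -70 + 2*c
R(h) = 0 (R(h) = 0/h = 0)
G = 40 (G = 40 + 0*(-1*(-98)) = 40 + 0*98 = 40 + 0 = 40)
D(-109) - G = (-70 + 2*(-109)) - 1*40 = (-70 - 218) - 40 = -288 - 40 = -328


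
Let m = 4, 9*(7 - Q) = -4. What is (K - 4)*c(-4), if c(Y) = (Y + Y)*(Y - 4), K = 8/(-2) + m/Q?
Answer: -32000/67 ≈ -477.61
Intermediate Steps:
Q = 67/9 (Q = 7 - ⅑*(-4) = 7 + 4/9 = 67/9 ≈ 7.4444)
K = -232/67 (K = 8/(-2) + 4/(67/9) = 8*(-½) + 4*(9/67) = -4 + 36/67 = -232/67 ≈ -3.4627)
c(Y) = 2*Y*(-4 + Y) (c(Y) = (2*Y)*(-4 + Y) = 2*Y*(-4 + Y))
(K - 4)*c(-4) = (-232/67 - 4)*(2*(-4)*(-4 - 4)) = -1000*(-4)*(-8)/67 = -500/67*64 = -32000/67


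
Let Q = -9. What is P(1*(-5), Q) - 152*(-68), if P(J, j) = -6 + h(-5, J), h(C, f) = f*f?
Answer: 10355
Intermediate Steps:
h(C, f) = f²
P(J, j) = -6 + J²
P(1*(-5), Q) - 152*(-68) = (-6 + (1*(-5))²) - 152*(-68) = (-6 + (-5)²) + 10336 = (-6 + 25) + 10336 = 19 + 10336 = 10355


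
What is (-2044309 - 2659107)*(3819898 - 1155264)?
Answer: -12532882189744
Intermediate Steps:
(-2044309 - 2659107)*(3819898 - 1155264) = -4703416*2664634 = -12532882189744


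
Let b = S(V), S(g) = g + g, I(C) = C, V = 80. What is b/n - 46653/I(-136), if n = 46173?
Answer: 2154130729/6279528 ≈ 343.04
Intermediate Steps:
S(g) = 2*g
b = 160 (b = 2*80 = 160)
b/n - 46653/I(-136) = 160/46173 - 46653/(-136) = 160*(1/46173) - 46653*(-1/136) = 160/46173 + 46653/136 = 2154130729/6279528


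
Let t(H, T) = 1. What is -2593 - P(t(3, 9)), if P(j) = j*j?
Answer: -2594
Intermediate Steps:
P(j) = j²
-2593 - P(t(3, 9)) = -2593 - 1*1² = -2593 - 1*1 = -2593 - 1 = -2594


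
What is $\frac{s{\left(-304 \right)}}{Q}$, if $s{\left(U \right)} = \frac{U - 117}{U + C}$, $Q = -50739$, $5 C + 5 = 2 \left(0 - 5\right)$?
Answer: $- \frac{421}{15576873} \approx -2.7027 \cdot 10^{-5}$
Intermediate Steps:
$C = -3$ ($C = -1 + \frac{2 \left(0 - 5\right)}{5} = -1 + \frac{2 \left(-5\right)}{5} = -1 + \frac{1}{5} \left(-10\right) = -1 - 2 = -3$)
$s{\left(U \right)} = \frac{-117 + U}{-3 + U}$ ($s{\left(U \right)} = \frac{U - 117}{U - 3} = \frac{-117 + U}{-3 + U}$)
$\frac{s{\left(-304 \right)}}{Q} = \frac{\frac{1}{-3 - 304} \left(-117 - 304\right)}{-50739} = \frac{1}{-307} \left(-421\right) \left(- \frac{1}{50739}\right) = \left(- \frac{1}{307}\right) \left(-421\right) \left(- \frac{1}{50739}\right) = \frac{421}{307} \left(- \frac{1}{50739}\right) = - \frac{421}{15576873}$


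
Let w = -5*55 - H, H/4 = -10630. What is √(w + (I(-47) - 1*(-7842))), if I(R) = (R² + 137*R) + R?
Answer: 3*√5090 ≈ 214.03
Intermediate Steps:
H = -42520 (H = 4*(-10630) = -42520)
I(R) = R² + 138*R
w = 42245 (w = -5*55 - 1*(-42520) = -275 + 42520 = 42245)
√(w + (I(-47) - 1*(-7842))) = √(42245 + (-47*(138 - 47) - 1*(-7842))) = √(42245 + (-47*91 + 7842)) = √(42245 + (-4277 + 7842)) = √(42245 + 3565) = √45810 = 3*√5090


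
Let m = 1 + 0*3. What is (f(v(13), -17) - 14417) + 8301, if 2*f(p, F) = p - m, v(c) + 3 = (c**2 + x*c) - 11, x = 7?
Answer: -11987/2 ≈ -5993.5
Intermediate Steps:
m = 1 (m = 1 + 0 = 1)
v(c) = -14 + c**2 + 7*c (v(c) = -3 + ((c**2 + 7*c) - 11) = -3 + (-11 + c**2 + 7*c) = -14 + c**2 + 7*c)
f(p, F) = -1/2 + p/2 (f(p, F) = (p - 1*1)/2 = (p - 1)/2 = (-1 + p)/2 = -1/2 + p/2)
(f(v(13), -17) - 14417) + 8301 = ((-1/2 + (-14 + 13**2 + 7*13)/2) - 14417) + 8301 = ((-1/2 + (-14 + 169 + 91)/2) - 14417) + 8301 = ((-1/2 + (1/2)*246) - 14417) + 8301 = ((-1/2 + 123) - 14417) + 8301 = (245/2 - 14417) + 8301 = -28589/2 + 8301 = -11987/2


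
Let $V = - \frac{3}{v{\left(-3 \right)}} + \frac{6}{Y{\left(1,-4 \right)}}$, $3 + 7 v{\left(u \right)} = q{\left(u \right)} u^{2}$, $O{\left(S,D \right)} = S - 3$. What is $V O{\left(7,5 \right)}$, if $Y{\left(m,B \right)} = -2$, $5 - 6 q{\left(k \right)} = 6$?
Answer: $\frac{20}{3} \approx 6.6667$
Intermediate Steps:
$q{\left(k \right)} = - \frac{1}{6}$ ($q{\left(k \right)} = \frac{5}{6} - 1 = - \frac{1}{6}$)
$O{\left(S,D \right)} = -3 + S$
$v{\left(u \right)} = - \frac{3}{7} - \frac{u^{2}}{42}$ ($v{\left(u \right)} = - \frac{3}{7} + \frac{\left(- \frac{1}{6}\right) u^{2}}{7} = - \frac{3}{7} - \frac{u^{2}}{42}$)
$V = \frac{5}{3}$ ($V = - \frac{3}{- \frac{3}{7} - \frac{\left(-3\right)^{2}}{42}} + \frac{6}{-2} = - \frac{3}{- \frac{3}{7} - \frac{3}{14}} + 6 \left(- \frac{1}{2}\right) = - \frac{3}{- \frac{3}{7} - \frac{3}{14}} - 3 = - \frac{3}{- \frac{9}{14}} - 3 = \left(-3\right) \left(- \frac{14}{9}\right) - 3 = \frac{14}{3} - 3 = \frac{5}{3} \approx 1.6667$)
$V O{\left(7,5 \right)} = \frac{5 \left(-3 + 7\right)}{3} = \frac{5}{3} \cdot 4 = \frac{20}{3}$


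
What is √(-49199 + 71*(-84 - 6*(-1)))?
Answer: I*√54737 ≈ 233.96*I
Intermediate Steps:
√(-49199 + 71*(-84 - 6*(-1))) = √(-49199 + 71*(-84 + 6)) = √(-49199 + 71*(-78)) = √(-49199 - 5538) = √(-54737) = I*√54737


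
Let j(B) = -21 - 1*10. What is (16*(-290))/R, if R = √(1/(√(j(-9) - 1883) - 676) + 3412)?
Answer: -4640/√((2306511 - 3412*I*√1914)/(676 - I*√1914)) ≈ -79.435 - 1.1098e-6*I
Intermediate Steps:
j(B) = -31 (j(B) = -21 - 10 = -31)
R = √(3412 + 1/(-676 + I*√1914)) (R = √(1/(√(-31 - 1883) - 676) + 3412) = √(1/(√(-1914) - 676) + 3412) = √(1/(I*√1914 - 676) + 3412) = √(1/(-676 + I*√1914) + 3412) = √(3412 + 1/(-676 + I*√1914)) ≈ 58.412 - 0.e-6*I)
(16*(-290))/R = (16*(-290))/(√((2306511 - 3412*I*√1914)/(676 - I*√1914))) = -4640/√((2306511 - 3412*I*√1914)/(676 - I*√1914))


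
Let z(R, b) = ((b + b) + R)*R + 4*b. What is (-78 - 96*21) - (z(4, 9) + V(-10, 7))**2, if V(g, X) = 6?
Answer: -18994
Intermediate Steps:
z(R, b) = 4*b + R*(R + 2*b) (z(R, b) = (2*b + R)*R + 4*b = (R + 2*b)*R + 4*b = R*(R + 2*b) + 4*b = 4*b + R*(R + 2*b))
(-78 - 96*21) - (z(4, 9) + V(-10, 7))**2 = (-78 - 96*21) - ((4**2 + 4*9 + 2*4*9) + 6)**2 = (-78 - 2016) - ((16 + 36 + 72) + 6)**2 = -2094 - (124 + 6)**2 = -2094 - 1*130**2 = -2094 - 1*16900 = -2094 - 16900 = -18994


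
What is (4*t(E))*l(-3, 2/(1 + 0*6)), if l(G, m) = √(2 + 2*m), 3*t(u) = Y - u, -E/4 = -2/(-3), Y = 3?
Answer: 68*√6/9 ≈ 18.507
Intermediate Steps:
E = -8/3 (E = -(-8)/(-3) = -(-8)*(-1)/3 = -4*⅔ = -8/3 ≈ -2.6667)
t(u) = 1 - u/3 (t(u) = (3 - u)/3 = 1 - u/3)
(4*t(E))*l(-3, 2/(1 + 0*6)) = (4*(1 - ⅓*(-8/3)))*√(2 + 2*(2/(1 + 0*6))) = (4*(1 + 8/9))*√(2 + 2*(2/(1 + 0))) = (4*(17/9))*√(2 + 2*(2/1)) = 68*√(2 + 2*(2*1))/9 = 68*√(2 + 2*2)/9 = 68*√(2 + 4)/9 = 68*√6/9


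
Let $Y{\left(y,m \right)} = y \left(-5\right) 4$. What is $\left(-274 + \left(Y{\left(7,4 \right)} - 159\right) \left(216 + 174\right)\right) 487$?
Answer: $-56922508$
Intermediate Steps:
$Y{\left(y,m \right)} = - 20 y$ ($Y{\left(y,m \right)} = - 5 y 4 = - 20 y$)
$\left(-274 + \left(Y{\left(7,4 \right)} - 159\right) \left(216 + 174\right)\right) 487 = \left(-274 + \left(\left(-20\right) 7 - 159\right) \left(216 + 174\right)\right) 487 = \left(-274 + \left(-140 - 159\right) 390\right) 487 = \left(-274 - 116610\right) 487 = \left(-116884\right) 487 = -56922508$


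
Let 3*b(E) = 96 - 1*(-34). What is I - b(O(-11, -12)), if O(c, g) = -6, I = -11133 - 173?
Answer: -34048/3 ≈ -11349.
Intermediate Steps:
I = -11306
b(E) = 130/3 (b(E) = (96 - 1*(-34))/3 = (96 + 34)/3 = (1/3)*130 = 130/3)
I - b(O(-11, -12)) = -11306 - 1*130/3 = -11306 - 130/3 = -34048/3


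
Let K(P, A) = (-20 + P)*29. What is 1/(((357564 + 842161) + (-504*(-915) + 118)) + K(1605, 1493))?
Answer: 1/1706968 ≈ 5.8583e-7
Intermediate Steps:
K(P, A) = -580 + 29*P
1/(((357564 + 842161) + (-504*(-915) + 118)) + K(1605, 1493)) = 1/(((357564 + 842161) + (-504*(-915) + 118)) + (-580 + 29*1605)) = 1/((1199725 + (461160 + 118)) + (-580 + 46545)) = 1/((1199725 + 461278) + 45965) = 1/(1661003 + 45965) = 1/1706968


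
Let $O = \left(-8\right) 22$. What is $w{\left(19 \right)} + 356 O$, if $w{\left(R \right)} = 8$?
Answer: $-62648$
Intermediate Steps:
$O = -176$
$w{\left(19 \right)} + 356 O = 8 + 356 \left(-176\right) = 8 - 62656 = -62648$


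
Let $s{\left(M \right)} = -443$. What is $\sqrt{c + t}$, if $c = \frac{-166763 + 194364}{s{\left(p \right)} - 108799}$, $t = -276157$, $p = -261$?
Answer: $\frac{i \sqrt{25858260510}}{306} \approx 525.51 i$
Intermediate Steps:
$c = - \frac{3943}{15606}$ ($c = \frac{-166763 + 194364}{-443 - 108799} = \frac{27601}{-109242} = 27601 \left(- \frac{1}{109242}\right) = - \frac{3943}{15606} \approx -0.25266$)
$\sqrt{c + t} = \sqrt{- \frac{3943}{15606} - 276157} = \sqrt{- \frac{4309710085}{15606}} = \frac{i \sqrt{25858260510}}{306}$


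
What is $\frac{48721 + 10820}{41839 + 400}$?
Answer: $\frac{59541}{42239} \approx 1.4096$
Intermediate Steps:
$\frac{48721 + 10820}{41839 + 400} = \frac{59541}{42239}$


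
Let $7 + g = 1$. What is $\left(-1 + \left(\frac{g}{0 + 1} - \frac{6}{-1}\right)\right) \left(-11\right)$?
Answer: $11$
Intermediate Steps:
$g = -6$ ($g = -7 + 1 = -6$)
$\left(-1 + \left(\frac{g}{0 + 1} - \frac{6}{-1}\right)\right) \left(-11\right) = \left(-1 - \left(-6 + \frac{6}{0 + 1}\right)\right) \left(-11\right) = \left(-1 - \left(-6 + \frac{6}{1}\right)\right) \left(-11\right) = \left(-1 + \left(\left(-6\right) 1 + 6\right)\right) \left(-11\right) = \left(-1 + \left(-6 + 6\right)\right) \left(-11\right) = \left(-1 + 0\right) \left(-11\right) = \left(-1\right) \left(-11\right) = 11$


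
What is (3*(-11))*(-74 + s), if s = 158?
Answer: -2772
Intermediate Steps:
(3*(-11))*(-74 + s) = (3*(-11))*(-74 + 158) = -33*84 = -2772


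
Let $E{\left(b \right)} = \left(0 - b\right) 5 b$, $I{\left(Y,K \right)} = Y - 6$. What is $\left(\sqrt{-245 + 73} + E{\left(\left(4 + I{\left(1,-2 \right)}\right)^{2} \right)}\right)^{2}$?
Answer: $\left(-5 + 2 i \sqrt{43}\right)^{2} \approx -147.0 - 131.15 i$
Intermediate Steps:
$I{\left(Y,K \right)} = -6 + Y$ ($I{\left(Y,K \right)} = Y - 6 = -6 + Y$)
$E{\left(b \right)} = - 5 b^{2}$ ($E{\left(b \right)} = - b 5 b = - 5 b b = - 5 b^{2}$)
$\left(\sqrt{-245 + 73} + E{\left(\left(4 + I{\left(1,-2 \right)}\right)^{2} \right)}\right)^{2} = \left(\sqrt{-245 + 73} - 5 \left(\left(4 + \left(-6 + 1\right)\right)^{2}\right)^{2}\right)^{2} = \left(\sqrt{-172} - 5 \left(\left(4 - 5\right)^{2}\right)^{2}\right)^{2} = \left(2 i \sqrt{43} - 5 \left(\left(-1\right)^{2}\right)^{2}\right)^{2} = \left(2 i \sqrt{43} - 5 \cdot 1^{2}\right)^{2} = \left(2 i \sqrt{43} - 5\right)^{2} = \left(-5 + 2 i \sqrt{43}\right)^{2}$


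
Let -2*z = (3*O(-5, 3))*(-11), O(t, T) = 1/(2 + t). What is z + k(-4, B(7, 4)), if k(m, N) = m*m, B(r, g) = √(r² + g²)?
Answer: 21/2 ≈ 10.500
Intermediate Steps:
B(r, g) = √(g² + r²)
k(m, N) = m²
z = -11/2 (z = -3/(2 - 5)*(-11)/2 = -3/(-3)*(-11)/2 = -3*(-⅓)*(-11)/2 = -(-1)*(-11)/2 = -½*11 = -11/2 ≈ -5.5000)
z + k(-4, B(7, 4)) = -11/2 + (-4)² = -11/2 + 16 = 21/2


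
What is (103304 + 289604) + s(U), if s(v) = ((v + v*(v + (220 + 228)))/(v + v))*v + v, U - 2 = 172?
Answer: 447283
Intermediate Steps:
U = 174 (U = 2 + 172 = 174)
s(v) = 3*v/2 + v*(448 + v)/2 (s(v) = ((v + v*(v + 448))/((2*v)))*v + v = ((v + v*(448 + v))*(1/(2*v)))*v + v = ((v + v*(448 + v))/(2*v))*v + v = (v/2 + v*(448 + v)/2) + v = 3*v/2 + v*(448 + v)/2)
(103304 + 289604) + s(U) = (103304 + 289604) + (½)*174*(451 + 174) = 392908 + (½)*174*625 = 392908 + 54375 = 447283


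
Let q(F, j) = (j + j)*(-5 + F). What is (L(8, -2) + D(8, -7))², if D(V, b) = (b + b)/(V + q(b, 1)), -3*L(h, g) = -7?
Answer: 5929/576 ≈ 10.293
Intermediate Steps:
L(h, g) = 7/3 (L(h, g) = -⅓*(-7) = 7/3)
q(F, j) = 2*j*(-5 + F) (q(F, j) = (2*j)*(-5 + F) = 2*j*(-5 + F))
D(V, b) = 2*b/(-10 + V + 2*b) (D(V, b) = (b + b)/(V + 2*1*(-5 + b)) = (2*b)/(V + (-10 + 2*b)) = (2*b)/(-10 + V + 2*b) = 2*b/(-10 + V + 2*b))
(L(8, -2) + D(8, -7))² = (7/3 + 2*(-7)/(-10 + 8 + 2*(-7)))² = (7/3 + 2*(-7)/(-10 + 8 - 14))² = (7/3 + 2*(-7)/(-16))² = (7/3 + 2*(-7)*(-1/16))² = (7/3 + 7/8)² = (77/24)² = 5929/576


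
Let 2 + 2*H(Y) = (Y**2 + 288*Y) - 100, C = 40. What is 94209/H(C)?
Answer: 94209/6509 ≈ 14.474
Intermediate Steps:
H(Y) = -51 + Y**2/2 + 144*Y (H(Y) = -1 + ((Y**2 + 288*Y) - 100)/2 = -1 + (-100 + Y**2 + 288*Y)/2 = -1 + (-50 + Y**2/2 + 144*Y) = -51 + Y**2/2 + 144*Y)
94209/H(C) = 94209/(-51 + (1/2)*40**2 + 144*40) = 94209/(-51 + (1/2)*1600 + 5760) = 94209/(-51 + 800 + 5760) = 94209/6509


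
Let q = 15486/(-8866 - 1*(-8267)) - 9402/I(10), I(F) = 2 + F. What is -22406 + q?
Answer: -27811993/1198 ≈ -23215.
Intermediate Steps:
q = -969605/1198 (q = 15486/(-8866 - 1*(-8267)) - 9402/(2 + 10) = 15486/(-8866 + 8267) - 9402/12 = 15486/(-599) - 9402*1/12 = 15486*(-1/599) - 1567/2 = -15486/599 - 1567/2 = -969605/1198 ≈ -809.35)
-22406 + q = -22406 - 969605/1198 = -27811993/1198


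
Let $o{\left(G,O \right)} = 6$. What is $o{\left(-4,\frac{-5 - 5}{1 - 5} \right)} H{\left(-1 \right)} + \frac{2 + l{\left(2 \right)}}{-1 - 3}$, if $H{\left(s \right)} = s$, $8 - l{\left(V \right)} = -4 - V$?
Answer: $-10$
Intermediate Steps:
$l{\left(V \right)} = 12 + V$ ($l{\left(V \right)} = 8 - \left(-4 - V\right) = 8 + \left(4 + V\right) = 12 + V$)
$o{\left(-4,\frac{-5 - 5}{1 - 5} \right)} H{\left(-1 \right)} + \frac{2 + l{\left(2 \right)}}{-1 - 3} = 6 \left(-1\right) + \frac{2 + \left(12 + 2\right)}{-1 - 3} = -6 + \frac{2 + 14}{-4} = -6 + 16 \left(- \frac{1}{4}\right) = -6 - 4 = -10$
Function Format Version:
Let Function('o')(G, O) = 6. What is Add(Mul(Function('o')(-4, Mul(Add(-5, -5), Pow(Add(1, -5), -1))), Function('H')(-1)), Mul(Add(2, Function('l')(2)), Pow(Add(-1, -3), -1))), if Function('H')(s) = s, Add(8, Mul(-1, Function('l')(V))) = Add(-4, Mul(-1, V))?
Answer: -10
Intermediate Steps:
Function('l')(V) = Add(12, V) (Function('l')(V) = Add(8, Mul(-1, Add(-4, Mul(-1, V)))) = Add(8, Add(4, V)) = Add(12, V))
Add(Mul(Function('o')(-4, Mul(Add(-5, -5), Pow(Add(1, -5), -1))), Function('H')(-1)), Mul(Add(2, Function('l')(2)), Pow(Add(-1, -3), -1))) = Add(Mul(6, -1), Mul(Add(2, Add(12, 2)), Pow(Add(-1, -3), -1))) = Add(-6, Mul(Add(2, 14), Pow(-4, -1))) = Add(-6, Mul(16, Rational(-1, 4))) = Add(-6, -4) = -10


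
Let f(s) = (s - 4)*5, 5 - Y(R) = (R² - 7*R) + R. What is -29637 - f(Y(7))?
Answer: -29607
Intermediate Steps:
Y(R) = 5 - R² + 6*R (Y(R) = 5 - ((R² - 7*R) + R) = 5 - (R² - 6*R) = 5 + (-R² + 6*R) = 5 - R² + 6*R)
f(s) = -20 + 5*s (f(s) = (-4 + s)*5 = -20 + 5*s)
-29637 - f(Y(7)) = -29637 - (-20 + 5*(5 - 1*7² + 6*7)) = -29637 - (-20 + 5*(5 - 1*49 + 42)) = -29637 - (-20 + 5*(5 - 49 + 42)) = -29637 - (-20 + 5*(-2)) = -29637 - (-20 - 10) = -29637 - 1*(-30) = -29637 + 30 = -29607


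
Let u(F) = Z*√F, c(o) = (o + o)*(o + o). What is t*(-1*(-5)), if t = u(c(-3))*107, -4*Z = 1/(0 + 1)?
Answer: -1605/2 ≈ -802.50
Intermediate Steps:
c(o) = 4*o² (c(o) = (2*o)*(2*o) = 4*o²)
Z = -¼ (Z = -1/(4*(0 + 1)) = -¼/1 = -¼*1 = -¼ ≈ -0.25000)
u(F) = -√F/4
t = -321/2 (t = -√(4*(-3)²)/4*107 = -√(4*9)/4*107 = -√36/4*107 = -¼*6*107 = -3/2*107 = -321/2 ≈ -160.50)
t*(-1*(-5)) = -(-321)*(-5)/2 = -321/2*5 = -1605/2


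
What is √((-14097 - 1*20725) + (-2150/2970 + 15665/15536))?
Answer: I*√5148479595395037/384516 ≈ 186.61*I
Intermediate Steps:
√((-14097 - 1*20725) + (-2150/2970 + 15665/15536)) = √((-14097 - 20725) + (-2150*1/2970 + 15665*(1/15536))) = √(-34822 + (-215/297 + 15665/15536)) = √(-34822 + 1312265/4614192) = √(-160674081559/4614192) = I*√5148479595395037/384516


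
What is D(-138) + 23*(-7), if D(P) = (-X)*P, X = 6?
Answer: 667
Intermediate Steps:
D(P) = -6*P (D(P) = (-1*6)*P = -6*P)
D(-138) + 23*(-7) = -6*(-138) + 23*(-7) = 828 - 161 = 667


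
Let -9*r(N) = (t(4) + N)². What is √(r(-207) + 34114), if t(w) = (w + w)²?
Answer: √286577/3 ≈ 178.44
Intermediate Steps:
t(w) = 4*w² (t(w) = (2*w)² = 4*w²)
r(N) = -(64 + N)²/9 (r(N) = -(4*4² + N)²/9 = -(4*16 + N)²/9 = -(64 + N)²/9)
√(r(-207) + 34114) = √(-(64 - 207)²/9 + 34114) = √(-⅑*(-143)² + 34114) = √(-⅑*20449 + 34114) = √(-20449/9 + 34114) = √(286577/9) = √286577/3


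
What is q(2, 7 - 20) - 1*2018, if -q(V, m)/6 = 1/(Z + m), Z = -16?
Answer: -58516/29 ≈ -2017.8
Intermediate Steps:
q(V, m) = -6/(-16 + m)
q(2, 7 - 20) - 1*2018 = -6/(-16 + (7 - 20)) - 1*2018 = -6/(-16 - 13) - 2018 = -6/(-29) - 2018 = -6*(-1/29) - 2018 = 6/29 - 2018 = -58516/29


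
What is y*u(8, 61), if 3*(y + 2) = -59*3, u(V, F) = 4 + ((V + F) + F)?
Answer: -8174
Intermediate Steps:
u(V, F) = 4 + V + 2*F (u(V, F) = 4 + ((F + V) + F) = 4 + (V + 2*F) = 4 + V + 2*F)
y = -61 (y = -2 + (-59*3)/3 = -2 + (⅓)*(-177) = -2 - 59 = -61)
y*u(8, 61) = -61*(4 + 8 + 2*61) = -61*(4 + 8 + 122) = -61*134 = -8174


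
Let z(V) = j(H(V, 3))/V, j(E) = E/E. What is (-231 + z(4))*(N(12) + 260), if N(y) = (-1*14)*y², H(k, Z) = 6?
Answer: 405197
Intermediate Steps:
j(E) = 1
N(y) = -14*y²
z(V) = 1/V
(-231 + z(4))*(N(12) + 260) = (-231 + 1/4)*(-14*12² + 260) = (-231 + ¼)*(-14*144 + 260) = -923*(-2016 + 260)/4 = -923/4*(-1756) = 405197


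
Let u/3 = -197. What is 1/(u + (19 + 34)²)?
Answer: 1/2218 ≈ 0.00045086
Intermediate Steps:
u = -591 (u = 3*(-197) = -591)
1/(u + (19 + 34)²) = 1/(-591 + (19 + 34)²) = 1/(-591 + 53²) = 1/(-591 + 2809) = 1/2218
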